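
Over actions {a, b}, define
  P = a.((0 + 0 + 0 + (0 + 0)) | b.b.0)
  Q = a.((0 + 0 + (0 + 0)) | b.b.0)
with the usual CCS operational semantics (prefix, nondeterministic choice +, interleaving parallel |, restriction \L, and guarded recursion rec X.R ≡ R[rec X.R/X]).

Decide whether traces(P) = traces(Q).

P's transition system — 4 states:
  u0 = a.((0 + 0 + 0 + (0 + 0)) | b.b.0) :: --a--▸ u1
  u1 = (0 + 0 + 0 + (0 + 0)) | b.b.0 :: --b--▸ u2
  u2 = (0 + 0 + 0 + (0 + 0)) | b.0 :: --b--▸ u3
  u3 = (0 + 0 + 0 + (0 + 0)) | 0 :: ·
Q's transition system — 4 states:
  v0 = a.((0 + 0 + (0 + 0)) | b.b.0) :: --a--▸ v1
  v1 = (0 + 0 + (0 + 0)) | b.b.0 :: --b--▸ v2
  v2 = (0 + 0 + (0 + 0)) | b.0 :: --b--▸ v3
  v3 = (0 + 0 + (0 + 0)) | 0 :: ·
Coarsest stable partition (strong bisimilarity classes):
  B0 = {u0, v0}
  B1 = {u1, v1}
  B2 = {u2, v2}
  B3 = {u3, v3}
u0 ∈ B0, v0 ∈ B0 → same block
Bisimilar ⇒ trace-equivalent.

YES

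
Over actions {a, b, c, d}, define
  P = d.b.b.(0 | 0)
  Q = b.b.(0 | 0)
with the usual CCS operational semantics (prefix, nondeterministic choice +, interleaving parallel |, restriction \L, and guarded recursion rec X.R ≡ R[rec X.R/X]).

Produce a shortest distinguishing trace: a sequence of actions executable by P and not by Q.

d

P's transition system — 4 states:
  u0 = d.b.b.(0 | 0) | --d--▸ u1
  u1 = b.b.(0 | 0) | --b--▸ u2
  u2 = b.(0 | 0) | --b--▸ u3
  u3 = 0 | 0 | (no moves)
Q's transition system — 3 states:
  v0 = b.b.(0 | 0) | --b--▸ v1
  v1 = b.(0 | 0) | --b--▸ v2
  v2 = 0 | 0 | (no moves)
Run σ = ⟨d⟩ on P: start {u0}
  after d @ step 1: {u1}
  ✓ P
Run σ = ⟨d⟩ on Q: start {v0}
  after d @ step 1: no successor for Q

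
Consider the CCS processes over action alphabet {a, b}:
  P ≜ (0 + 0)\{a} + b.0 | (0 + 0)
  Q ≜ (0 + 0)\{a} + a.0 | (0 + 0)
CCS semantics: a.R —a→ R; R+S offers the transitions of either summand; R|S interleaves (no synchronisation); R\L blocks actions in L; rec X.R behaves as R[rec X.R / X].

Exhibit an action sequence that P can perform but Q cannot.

b

P's transition system — 2 states:
  p0 = (0 + 0)\{a} + b.0 | (0 + 0) → ··b··> p1
  p1 = 0 | (0 + 0) → (no moves)
Q's transition system — 2 states:
  q0 = (0 + 0)\{a} + a.0 | (0 + 0) → ··a··> q1
  q1 = 0 | (0 + 0) → (no moves)
Trace ⟨b⟩ through P, begin at {p0}:
  step 1 (b): {p1}
  P completes σ.
Trace ⟨b⟩ through Q, begin at {q0}:
  step 1 (b): ∅  — Q cannot continue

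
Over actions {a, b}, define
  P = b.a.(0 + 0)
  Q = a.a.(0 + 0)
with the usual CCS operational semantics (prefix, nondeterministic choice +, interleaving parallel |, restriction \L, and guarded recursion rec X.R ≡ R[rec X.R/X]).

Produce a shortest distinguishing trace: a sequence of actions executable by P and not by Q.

LTS(P): 3 reachable states
  s0 = b.a.(0 + 0) :: --b--▸ s1
  s1 = a.(0 + 0) :: --a--▸ s2
  s2 = 0 + 0 :: stopped
LTS(Q): 3 reachable states
  t0 = a.a.(0 + 0) :: --a--▸ t1
  t1 = a.(0 + 0) :: --a--▸ t2
  t2 = 0 + 0 :: stopped
Executing b from P (initial set {s0}):
  step 1 (b): {s1}
  P completes σ.
Executing b from Q (initial set {t0}):
  step 1 (b): ∅ (Q stuck)

b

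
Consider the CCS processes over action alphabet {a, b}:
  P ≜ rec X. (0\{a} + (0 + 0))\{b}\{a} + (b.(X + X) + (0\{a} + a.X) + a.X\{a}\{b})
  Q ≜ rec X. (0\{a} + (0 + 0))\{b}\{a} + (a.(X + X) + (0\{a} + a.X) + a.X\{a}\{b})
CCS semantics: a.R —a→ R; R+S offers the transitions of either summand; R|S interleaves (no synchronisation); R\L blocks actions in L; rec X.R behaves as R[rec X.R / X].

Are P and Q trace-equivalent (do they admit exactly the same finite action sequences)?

trace-distinct — witness ⟨b⟩

P's transition system — 3 states:
  p0 = rec X. (0\{a} + (0 + 0))\{b}\{a} + (b.(X + X) + (0\{a} + a.X) + a.X\{a}\{b}) has moves ··a··> p0, ··a··> p1, ··b··> p2
  p1 = (rec X. (0\{a} + (0 + 0))\{b}\{a} + (b.(X + X) + (0\{a} + a.X) + a.X\{a}\{b}))\{a}\{b} has moves stopped
  p2 = (rec X. (0\{a} + (0 + 0))\{b}\{a} + (b.(X + X) + (0\{a} + a.X) + a.X\{a}\{b})) + (rec X. (0\{a} + (0 + 0))\{b}\{a} + (b.(X + X) + (0\{a} + a.X) + a.X\{a}\{b})) has moves ··a··> p0, ··a··> p1, ··b··> p2
Q's transition system — 3 states:
  q0 = rec X. (0\{a} + (0 + 0))\{b}\{a} + (a.(X + X) + (0\{a} + a.X) + a.X\{a}\{b}) has moves ··a··> q0, ··a··> q1, ··a··> q2
  q1 = (rec X. (0\{a} + (0 + 0))\{b}\{a} + (a.(X + X) + (0\{a} + a.X) + a.X\{a}\{b})) + (rec X. (0\{a} + (0 + 0))\{b}\{a} + (a.(X + X) + (0\{a} + a.X) + a.X\{a}\{b})) has moves ··a··> q0, ··a··> q1, ··a··> q2
  q2 = (rec X. (0\{a} + (0 + 0))\{b}\{a} + (a.(X + X) + (0\{a} + a.X) + a.X\{a}\{b}))\{a}\{b} has moves stopped
Trace ⟨b⟩ through P, begin at {p0}:
  after b @ step 1: {p2}
  — P admits the full trace.
Trace ⟨b⟩ through Q, begin at {q0}:
  after b @ step 1: ∅  — Q cannot continue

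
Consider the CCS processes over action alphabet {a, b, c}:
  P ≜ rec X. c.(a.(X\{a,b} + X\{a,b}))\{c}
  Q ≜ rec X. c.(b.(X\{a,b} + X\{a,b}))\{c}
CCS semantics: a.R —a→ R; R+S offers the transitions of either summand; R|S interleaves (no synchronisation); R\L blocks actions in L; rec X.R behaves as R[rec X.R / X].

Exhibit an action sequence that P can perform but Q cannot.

LTS(P): 3 reachable states
  p0 = rec X. c.(a.(X\{a,b} + X\{a,b}))\{c} has moves --c--▸ p1
  p1 = (a.((rec X. c.(a.(X\{a,b} + X\{a,b}))\{c})\{a,b} + (rec X. c.(a.(X\{a,b} + X\{a,b}))\{c})\{a,b}))\{c} has moves --a--▸ p2
  p2 = ((rec X. c.(a.(X\{a,b} + X\{a,b}))\{c})\{a,b} + (rec X. c.(a.(X\{a,b} + X\{a,b}))\{c})\{a,b})\{c} has moves ·
LTS(Q): 3 reachable states
  q0 = rec X. c.(b.(X\{a,b} + X\{a,b}))\{c} has moves --c--▸ q1
  q1 = (b.((rec X. c.(b.(X\{a,b} + X\{a,b}))\{c})\{a,b} + (rec X. c.(b.(X\{a,b} + X\{a,b}))\{c})\{a,b}))\{c} has moves --b--▸ q2
  q2 = ((rec X. c.(b.(X\{a,b} + X\{a,b}))\{c})\{a,b} + (rec X. c.(b.(X\{a,b} + X\{a,b}))\{c})\{a,b})\{c} has moves ·
Trace ⟨ca⟩ through P, begin at {p0}:
  [1] c ⇒ {p1}
  [2] a ⇒ {p2}
  ✓ P
Trace ⟨ca⟩ through Q, begin at {q0}:
  [1] c ⇒ {q1}
  [2] a ⇒ ∅  — Q cannot continue

ca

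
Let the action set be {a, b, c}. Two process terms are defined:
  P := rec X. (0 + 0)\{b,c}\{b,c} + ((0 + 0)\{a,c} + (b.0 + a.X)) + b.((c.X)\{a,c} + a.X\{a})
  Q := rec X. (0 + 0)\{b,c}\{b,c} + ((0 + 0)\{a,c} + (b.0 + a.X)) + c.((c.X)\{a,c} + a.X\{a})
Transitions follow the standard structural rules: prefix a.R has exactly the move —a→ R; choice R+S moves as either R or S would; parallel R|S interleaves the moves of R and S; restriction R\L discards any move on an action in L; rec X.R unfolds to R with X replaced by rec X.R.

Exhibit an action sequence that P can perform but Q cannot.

ba

Reachable graph of P (6 states):
  s0 = rec X. (0 + 0)\{b,c}\{b,c} + ((0 + 0)\{a,c} + (b.0 + a.X)) + b.((c.X)\{a,c} + a.X\{a}) has moves ··a··> s0, ··b··> s1, ··b··> s2
  s1 = (c.(rec X. (0 + 0)\{b,c}\{b,c} + ((0 + 0)\{a,c} + (b.0 + a.X)) + b.((c.X)\{a,c} + a.X\{a})))\{a,c} + a.(rec X. (0 + 0)\{b,c}\{b,c} + ((0 + 0)\{a,c} + (b.0 + a.X)) + b.((c.X)\{a,c} + a.X\{a}))\{a} has moves ··a··> s3
  s2 = 0 has moves (no moves)
  s3 = (rec X. (0 + 0)\{b,c}\{b,c} + ((0 + 0)\{a,c} + (b.0 + a.X)) + b.((c.X)\{a,c} + a.X\{a}))\{a} has moves ··b··> s4, ··b··> s5
  s4 = ((c.(rec X. (0 + 0)\{b,c}\{b,c} + ((0 + 0)\{a,c} + (b.0 + a.X)) + b.((c.X)\{a,c} + a.X\{a})))\{a,c} + a.(rec X. (0 + 0)\{b,c}\{b,c} + ((0 + 0)\{a,c} + (b.0 + a.X)) + b.((c.X)\{a,c} + a.X\{a}))\{a})\{a} has moves (no moves)
  s5 = 0\{a} has moves (no moves)
Reachable graph of Q (6 states):
  t0 = rec X. (0 + 0)\{b,c}\{b,c} + ((0 + 0)\{a,c} + (b.0 + a.X)) + c.((c.X)\{a,c} + a.X\{a}) has moves ··a··> t0, ··b··> t1, ··c··> t2
  t1 = 0 has moves (no moves)
  t2 = (c.(rec X. (0 + 0)\{b,c}\{b,c} + ((0 + 0)\{a,c} + (b.0 + a.X)) + c.((c.X)\{a,c} + a.X\{a})))\{a,c} + a.(rec X. (0 + 0)\{b,c}\{b,c} + ((0 + 0)\{a,c} + (b.0 + a.X)) + c.((c.X)\{a,c} + a.X\{a}))\{a} has moves ··a··> t3
  t3 = (rec X. (0 + 0)\{b,c}\{b,c} + ((0 + 0)\{a,c} + (b.0 + a.X)) + c.((c.X)\{a,c} + a.X\{a}))\{a} has moves ··b··> t4, ··c··> t5
  t4 = 0\{a} has moves (no moves)
  t5 = ((c.(rec X. (0 + 0)\{b,c}\{b,c} + ((0 + 0)\{a,c} + (b.0 + a.X)) + c.((c.X)\{a,c} + a.X\{a})))\{a,c} + a.(rec X. (0 + 0)\{b,c}\{b,c} + ((0 + 0)\{a,c} + (b.0 + a.X)) + c.((c.X)\{a,c} + a.X\{a}))\{a})\{a} has moves (no moves)
Trace ⟨ba⟩ through P, begin at {s0}:
  [1] b ⇒ {s1, s2}
  [2] a ⇒ {s3}
  ✓ P
Trace ⟨ba⟩ through Q, begin at {t0}:
  [1] b ⇒ {t1}
  [2] a ⇒ ∅  — Q cannot continue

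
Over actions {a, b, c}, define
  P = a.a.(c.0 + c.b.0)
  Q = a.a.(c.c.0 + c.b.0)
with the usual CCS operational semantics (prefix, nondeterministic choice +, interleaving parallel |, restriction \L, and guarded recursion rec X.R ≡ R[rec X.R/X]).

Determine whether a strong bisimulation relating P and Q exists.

P ≁ Q

P's transition system — 5 states:
  p0 = a.a.(c.0 + c.b.0) | --a--▸ p1
  p1 = a.(c.0 + c.b.0) | --a--▸ p2
  p2 = c.0 + c.b.0 | --c--▸ p3, --c--▸ p4
  p3 = 0 | deadlocked
  p4 = b.0 | --b--▸ p3
Q's transition system — 6 states:
  q0 = a.a.(c.c.0 + c.b.0) | --a--▸ q1
  q1 = a.(c.c.0 + c.b.0) | --a--▸ q2
  q2 = c.c.0 + c.b.0 | --c--▸ q3, --c--▸ q4
  q3 = b.0 | --b--▸ q5
  q4 = c.0 | --c--▸ q5
  q5 = 0 | deadlocked
Coarsest stable partition (strong bisimilarity classes):
  B0 = {p0}
  B1 = {p1}
  B2 = {p2}
  B3 = {p4, q3}
  B4 = {p3, q5}
  B5 = {q0}
  B6 = {q1}
  B7 = {q2}
  B8 = {q4}
p0 ∈ B0, q0 ∈ B5 → different blocks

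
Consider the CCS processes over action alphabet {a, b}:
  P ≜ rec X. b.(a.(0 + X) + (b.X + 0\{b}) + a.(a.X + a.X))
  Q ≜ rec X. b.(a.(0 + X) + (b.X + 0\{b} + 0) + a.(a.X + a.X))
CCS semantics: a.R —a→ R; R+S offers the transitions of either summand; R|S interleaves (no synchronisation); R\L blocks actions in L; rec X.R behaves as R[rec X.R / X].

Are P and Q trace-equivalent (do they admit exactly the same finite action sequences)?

P's transition system — 4 states:
  s0 = rec X. b.(a.(0 + X) + (b.X + 0\{b}) + a.(a.X + a.X)) ⊢ -b-> s1
  s1 = a.(0 + (rec X. b.(a.(0 + X) + (b.X + 0\{b}) + a.(a.X + a.X)))) + (b.(rec X. b.(a.(0 + X) + (b.X + 0\{b}) + a.(a.X + a.X))) + 0\{b}) + a.(a.(rec X. b.(a.(0 + X) + (b.X + 0\{b}) + a.(a.X + a.X))) + a.(rec X. b.(a.(0 + X) + (b.X + 0\{b}) + a.(a.X + a.X)))) ⊢ -a-> s2, -a-> s3, -b-> s0
  s2 = 0 + (rec X. b.(a.(0 + X) + (b.X + 0\{b}) + a.(a.X + a.X))) ⊢ -b-> s1
  s3 = a.(rec X. b.(a.(0 + X) + (b.X + 0\{b}) + a.(a.X + a.X))) + a.(rec X. b.(a.(0 + X) + (b.X + 0\{b}) + a.(a.X + a.X))) ⊢ -a-> s0
Q's transition system — 4 states:
  t0 = rec X. b.(a.(0 + X) + (b.X + 0\{b} + 0) + a.(a.X + a.X)) ⊢ -b-> t1
  t1 = a.(0 + (rec X. b.(a.(0 + X) + (b.X + 0\{b} + 0) + a.(a.X + a.X)))) + (b.(rec X. b.(a.(0 + X) + (b.X + 0\{b} + 0) + a.(a.X + a.X))) + 0\{b} + 0) + a.(a.(rec X. b.(a.(0 + X) + (b.X + 0\{b} + 0) + a.(a.X + a.X))) + a.(rec X. b.(a.(0 + X) + (b.X + 0\{b} + 0) + a.(a.X + a.X)))) ⊢ -a-> t2, -a-> t3, -b-> t0
  t2 = 0 + (rec X. b.(a.(0 + X) + (b.X + 0\{b} + 0) + a.(a.X + a.X))) ⊢ -b-> t1
  t3 = a.(rec X. b.(a.(0 + X) + (b.X + 0\{b} + 0) + a.(a.X + a.X))) + a.(rec X. b.(a.(0 + X) + (b.X + 0\{b} + 0) + a.(a.X + a.X))) ⊢ -a-> t0
Bisimilarity quotient blocks:
  B0 = {s0, s2, t0, t2}
  B1 = {s1, t1}
  B2 = {s3, t3}
s0 ∈ B0, t0 ∈ B0 → same block
Bisimilar ⇒ trace-equivalent.

traces(P) = traces(Q)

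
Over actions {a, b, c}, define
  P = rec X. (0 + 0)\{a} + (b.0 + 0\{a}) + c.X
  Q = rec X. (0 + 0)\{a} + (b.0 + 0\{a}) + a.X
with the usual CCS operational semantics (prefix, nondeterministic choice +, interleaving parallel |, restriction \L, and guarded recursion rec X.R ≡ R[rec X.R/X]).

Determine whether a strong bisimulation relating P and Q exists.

Reachable graph of P (2 states):
  u0 = rec X. (0 + 0)\{a} + (b.0 + 0\{a}) + c.X has moves -b-> u1, -c-> u0
  u1 = 0 has moves ·
Reachable graph of Q (2 states):
  v0 = rec X. (0 + 0)\{a} + (b.0 + 0\{a}) + a.X has moves -a-> v0, -b-> v1
  v1 = 0 has moves ·
Bisimilarity quotient blocks:
  B0 = {u0}
  B1 = {u1, v1}
  B2 = {v0}
u0 ∈ B0, v0 ∈ B2 → different blocks

NO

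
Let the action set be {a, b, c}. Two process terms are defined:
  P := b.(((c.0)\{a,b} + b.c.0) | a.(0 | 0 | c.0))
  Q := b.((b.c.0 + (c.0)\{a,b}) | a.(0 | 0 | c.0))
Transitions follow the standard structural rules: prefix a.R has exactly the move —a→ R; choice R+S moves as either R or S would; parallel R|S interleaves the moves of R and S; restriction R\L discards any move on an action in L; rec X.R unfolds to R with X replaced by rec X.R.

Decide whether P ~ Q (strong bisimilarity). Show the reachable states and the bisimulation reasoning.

P ~ Q

Reachable graph of P (13 states):
  m0 = b.(((c.0)\{a,b} + b.c.0) | a.(0 | 0 | c.0)) ⊢ ··b··> m1
  m1 = ((c.0)\{a,b} + b.c.0) | a.(0 | 0 | c.0) ⊢ ··a··> m2, ··b··> m3, ··c··> m4
  m2 = ((c.0)\{a,b} + b.c.0) | (0 | 0 | c.0) ⊢ ··b··> m5, ··c··> m6, ··c··> m7
  m3 = c.0 | a.(0 | 0 | c.0) ⊢ ··a··> m5, ··c··> m8
  m4 = 0\{a,b} | a.(0 | 0 | c.0) ⊢ ··a··> m7
  m5 = c.0 | (0 | 0 | c.0) ⊢ ··c··> m10, ··c··> m9
  m6 = ((c.0)\{a,b} + b.c.0) | (0 | 0 | 0) ⊢ ··b··> m10, ··c··> m11
  m7 = 0\{a,b} | (0 | 0 | c.0) ⊢ ··c··> m11
  m8 = 0 | a.(0 | 0 | c.0) ⊢ ··a··> m9
  m9 = 0 | (0 | 0 | c.0) ⊢ ··c··> m12
  m10 = c.0 | (0 | 0 | 0) ⊢ ··c··> m12
  m11 = 0\{a,b} | (0 | 0 | 0) ⊢ deadlocked
  m12 = 0 | (0 | 0 | 0) ⊢ deadlocked
Reachable graph of Q (13 states):
  n0 = b.((b.c.0 + (c.0)\{a,b}) | a.(0 | 0 | c.0)) ⊢ ··b··> n1
  n1 = (b.c.0 + (c.0)\{a,b}) | a.(0 | 0 | c.0) ⊢ ··a··> n2, ··b··> n3, ··c··> n4
  n2 = (b.c.0 + (c.0)\{a,b}) | (0 | 0 | c.0) ⊢ ··b··> n5, ··c··> n6, ··c··> n7
  n3 = c.0 | a.(0 | 0 | c.0) ⊢ ··a··> n5, ··c··> n8
  n4 = 0\{a,b} | a.(0 | 0 | c.0) ⊢ ··a··> n7
  n5 = c.0 | (0 | 0 | c.0) ⊢ ··c··> n10, ··c··> n9
  n6 = (b.c.0 + (c.0)\{a,b}) | (0 | 0 | 0) ⊢ ··b··> n10, ··c··> n11
  n7 = 0\{a,b} | (0 | 0 | c.0) ⊢ ··c··> n11
  n8 = 0 | a.(0 | 0 | c.0) ⊢ ··a··> n9
  n9 = 0 | (0 | 0 | c.0) ⊢ ··c··> n12
  n10 = c.0 | (0 | 0 | 0) ⊢ ··c··> n12
  n11 = 0\{a,b} | (0 | 0 | 0) ⊢ deadlocked
  n12 = 0 | (0 | 0 | 0) ⊢ deadlocked
Partition-refinement fixed point:
  B0 = {m0, n0}
  B1 = {m1, n1}
  B2 = {m4, m8, n4, n8}
  B3 = {m10, m7, m9, n10, n7, n9}
  B4 = {m11, m12, n11, n12}
  B5 = {m2, n2}
  B6 = {m6, n6}
  B7 = {m5, n5}
  B8 = {m3, n3}
m0 ∈ B0, n0 ∈ B0 → same block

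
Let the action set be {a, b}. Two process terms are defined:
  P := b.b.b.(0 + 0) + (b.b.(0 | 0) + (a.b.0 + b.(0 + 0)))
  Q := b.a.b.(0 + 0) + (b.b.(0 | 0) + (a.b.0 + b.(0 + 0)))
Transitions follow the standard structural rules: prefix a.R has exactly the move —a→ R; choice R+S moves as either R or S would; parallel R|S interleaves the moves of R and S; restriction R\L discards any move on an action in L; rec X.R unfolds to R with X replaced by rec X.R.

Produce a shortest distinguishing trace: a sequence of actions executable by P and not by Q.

bbb

Reachable graph of P (8 states):
  s0 = b.b.b.(0 + 0) + (b.b.(0 | 0) + (a.b.0 + b.(0 + 0))) :: ··a··> s1, ··b··> s2, ··b··> s3, ··b··> s4
  s1 = b.0 :: ··b··> s5
  s2 = 0 + 0 :: (no moves)
  s3 = b.(0 | 0) :: ··b··> s6
  s4 = b.b.(0 + 0) :: ··b··> s7
  s5 = 0 :: (no moves)
  s6 = 0 | 0 :: (no moves)
  s7 = b.(0 + 0) :: ··b··> s2
Reachable graph of Q (8 states):
  t0 = b.a.b.(0 + 0) + (b.b.(0 | 0) + (a.b.0 + b.(0 + 0))) :: ··a··> t1, ··b··> t2, ··b··> t3, ··b··> t4
  t1 = b.0 :: ··b··> t5
  t2 = 0 + 0 :: (no moves)
  t3 = a.b.(0 + 0) :: ··a··> t6
  t4 = b.(0 | 0) :: ··b··> t7
  t5 = 0 :: (no moves)
  t6 = b.(0 + 0) :: ··b··> t2
  t7 = 0 | 0 :: (no moves)
Trace ⟨bbb⟩ through P, begin at {s0}:
  [1] b ⇒ {s2, s3, s4}
  [2] b ⇒ {s6, s7}
  [3] b ⇒ {s2}
  ✓ P
Trace ⟨bbb⟩ through Q, begin at {t0}:
  [1] b ⇒ {t2, t3, t4}
  [2] b ⇒ {t7}
  [3] b ⇒ no successor for Q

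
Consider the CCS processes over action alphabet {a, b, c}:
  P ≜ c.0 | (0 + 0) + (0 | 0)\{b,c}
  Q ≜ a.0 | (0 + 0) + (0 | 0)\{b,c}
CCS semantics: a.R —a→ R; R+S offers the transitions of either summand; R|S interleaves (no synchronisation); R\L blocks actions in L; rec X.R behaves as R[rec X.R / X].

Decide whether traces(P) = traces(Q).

NO — witness ⟨c⟩

P's transition system — 2 states:
  u0 = c.0 | (0 + 0) + (0 | 0)\{b,c} ⊢ -c-> u1
  u1 = 0 | (0 + 0) ⊢ ∅
Q's transition system — 2 states:
  v0 = a.0 | (0 + 0) + (0 | 0)\{b,c} ⊢ -a-> v1
  v1 = 0 | (0 + 0) ⊢ ∅
Run σ = ⟨c⟩ on P: start {u0}
  step 1 (c): {u1}
  P completes σ.
Run σ = ⟨c⟩ on Q: start {v0}
  step 1 (c): ∅ (Q stuck)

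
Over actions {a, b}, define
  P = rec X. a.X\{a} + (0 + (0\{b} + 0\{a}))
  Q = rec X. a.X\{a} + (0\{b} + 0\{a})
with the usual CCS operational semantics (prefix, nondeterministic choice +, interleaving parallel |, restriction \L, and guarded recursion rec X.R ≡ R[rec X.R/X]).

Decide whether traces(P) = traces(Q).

traces(P) = traces(Q)

Reachable graph of P (2 states):
  m0 = rec X. a.X\{a} + (0 + (0\{b} + 0\{a})) has moves —a→ m1
  m1 = (rec X. a.X\{a} + (0 + (0\{b} + 0\{a})))\{a} has moves ∅
Reachable graph of Q (2 states):
  n0 = rec X. a.X\{a} + (0\{b} + 0\{a}) has moves —a→ n1
  n1 = (rec X. a.X\{a} + (0\{b} + 0\{a}))\{a} has moves ∅
Coarsest stable partition (strong bisimilarity classes):
  B0 = {m0, n0}
  B1 = {m1, n1}
m0 ∈ B0, n0 ∈ B0 → same block
Bisimilar ⇒ trace-equivalent.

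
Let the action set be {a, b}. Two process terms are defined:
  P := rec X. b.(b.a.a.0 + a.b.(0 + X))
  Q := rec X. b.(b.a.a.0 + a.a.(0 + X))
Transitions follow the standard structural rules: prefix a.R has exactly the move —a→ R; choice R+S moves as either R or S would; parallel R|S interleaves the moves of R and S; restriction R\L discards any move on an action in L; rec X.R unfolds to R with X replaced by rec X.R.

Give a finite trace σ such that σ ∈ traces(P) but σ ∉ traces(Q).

P's transition system — 7 states:
  p0 = rec X. b.(b.a.a.0 + a.b.(0 + X)) :: -b-> p1
  p1 = b.a.a.0 + a.b.(0 + (rec X. b.(b.a.a.0 + a.b.(0 + X)))) :: -a-> p2, -b-> p3
  p2 = b.(0 + (rec X. b.(b.a.a.0 + a.b.(0 + X)))) :: -b-> p4
  p3 = a.a.0 :: -a-> p5
  p4 = 0 + (rec X. b.(b.a.a.0 + a.b.(0 + X))) :: -b-> p1
  p5 = a.0 :: -a-> p6
  p6 = 0 :: deadlocked
Q's transition system — 7 states:
  q0 = rec X. b.(b.a.a.0 + a.a.(0 + X)) :: -b-> q1
  q1 = b.a.a.0 + a.a.(0 + (rec X. b.(b.a.a.0 + a.a.(0 + X)))) :: -a-> q2, -b-> q3
  q2 = a.(0 + (rec X. b.(b.a.a.0 + a.a.(0 + X)))) :: -a-> q4
  q3 = a.a.0 :: -a-> q5
  q4 = 0 + (rec X. b.(b.a.a.0 + a.a.(0 + X))) :: -b-> q1
  q5 = a.0 :: -a-> q6
  q6 = 0 :: deadlocked
Executing bab from P (initial set {p0}):
  after b @ step 1: {p1}
  after a @ step 2: {p2}
  after b @ step 3: {p4}
  P completes σ.
Executing bab from Q (initial set {q0}):
  after b @ step 1: {q1}
  after a @ step 2: {q2}
  after b @ step 3: ∅ (Q stuck)

bab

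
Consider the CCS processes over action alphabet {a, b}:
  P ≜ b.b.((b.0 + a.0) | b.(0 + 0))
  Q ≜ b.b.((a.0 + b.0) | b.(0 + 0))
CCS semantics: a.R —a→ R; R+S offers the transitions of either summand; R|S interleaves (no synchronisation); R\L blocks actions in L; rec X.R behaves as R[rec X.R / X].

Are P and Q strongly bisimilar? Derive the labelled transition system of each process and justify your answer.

YES

Reachable graph of P (6 states):
  m0 = b.b.((b.0 + a.0) | b.(0 + 0)) | --b--▸ m1
  m1 = b.((b.0 + a.0) | b.(0 + 0)) | --b--▸ m2
  m2 = (b.0 + a.0) | b.(0 + 0) | --a--▸ m3, --b--▸ m3, --b--▸ m4
  m3 = 0 | b.(0 + 0) | --b--▸ m5
  m4 = (b.0 + a.0) | (0 + 0) | --a--▸ m5, --b--▸ m5
  m5 = 0 | (0 + 0) | (no moves)
Reachable graph of Q (6 states):
  n0 = b.b.((a.0 + b.0) | b.(0 + 0)) | --b--▸ n1
  n1 = b.((a.0 + b.0) | b.(0 + 0)) | --b--▸ n2
  n2 = (a.0 + b.0) | b.(0 + 0) | --a--▸ n3, --b--▸ n3, --b--▸ n4
  n3 = 0 | b.(0 + 0) | --b--▸ n5
  n4 = (a.0 + b.0) | (0 + 0) | --a--▸ n5, --b--▸ n5
  n5 = 0 | (0 + 0) | (no moves)
Coarsest stable partition (strong bisimilarity classes):
  B0 = {m0, n0}
  B1 = {m1, n1}
  B2 = {m2, n2}
  B3 = {m4, n4}
  B4 = {m5, n5}
  B5 = {m3, n3}
m0 ∈ B0, n0 ∈ B0 → same block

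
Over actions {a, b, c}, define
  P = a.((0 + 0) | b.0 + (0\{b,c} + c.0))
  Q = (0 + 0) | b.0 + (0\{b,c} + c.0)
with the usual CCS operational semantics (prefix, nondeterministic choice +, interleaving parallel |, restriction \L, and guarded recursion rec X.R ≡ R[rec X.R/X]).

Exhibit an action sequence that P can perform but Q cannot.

a

LTS(P): 4 reachable states
  m0 = a.((0 + 0) | b.0 + (0\{b,c} + c.0)) :: =a=> m1
  m1 = (0 + 0) | b.0 + (0\{b,c} + c.0) :: =b=> m2, =c=> m3
  m2 = (0 + 0) | 0 :: deadlocked
  m3 = 0 :: deadlocked
LTS(Q): 3 reachable states
  n0 = (0 + 0) | b.0 + (0\{b,c} + c.0) :: =b=> n1, =c=> n2
  n1 = (0 + 0) | 0 :: deadlocked
  n2 = 0 :: deadlocked
Trace ⟨a⟩ through P, begin at {m0}:
  step 1 (a): {m1}
  ✓ P
Trace ⟨a⟩ through Q, begin at {n0}:
  step 1 (a): no successor for Q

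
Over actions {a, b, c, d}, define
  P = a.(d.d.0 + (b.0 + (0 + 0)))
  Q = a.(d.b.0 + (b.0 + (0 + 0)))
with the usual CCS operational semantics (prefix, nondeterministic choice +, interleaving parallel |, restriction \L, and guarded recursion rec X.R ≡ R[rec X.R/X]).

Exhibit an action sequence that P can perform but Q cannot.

Reachable graph of P (4 states):
  s0 = a.(d.d.0 + (b.0 + (0 + 0))) → =a=> s1
  s1 = d.d.0 + (b.0 + (0 + 0)) → =b=> s2, =d=> s3
  s2 = 0 → deadlocked
  s3 = d.0 → =d=> s2
Reachable graph of Q (4 states):
  t0 = a.(d.b.0 + (b.0 + (0 + 0))) → =a=> t1
  t1 = d.b.0 + (b.0 + (0 + 0)) → =b=> t2, =d=> t3
  t2 = 0 → deadlocked
  t3 = b.0 → =b=> t2
Run σ = ⟨add⟩ on P: start {s0}
  step 1 (a): {s1}
  step 2 (d): {s3}
  step 3 (d): {s2}
  P completes σ.
Run σ = ⟨add⟩ on Q: start {t0}
  step 1 (a): {t1}
  step 2 (d): {t3}
  step 3 (d): ∅  — Q cannot continue

add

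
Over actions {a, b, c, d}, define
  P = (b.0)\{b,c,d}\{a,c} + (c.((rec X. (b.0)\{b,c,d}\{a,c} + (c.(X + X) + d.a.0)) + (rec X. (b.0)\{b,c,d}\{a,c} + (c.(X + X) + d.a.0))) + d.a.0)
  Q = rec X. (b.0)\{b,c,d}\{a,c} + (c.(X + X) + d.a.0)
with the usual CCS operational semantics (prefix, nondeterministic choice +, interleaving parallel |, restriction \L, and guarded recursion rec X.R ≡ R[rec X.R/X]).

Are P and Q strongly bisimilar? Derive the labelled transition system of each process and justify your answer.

YES

LTS(P): 4 reachable states
  u0 = (b.0)\{b,c,d}\{a,c} + (c.((rec X. (b.0)\{b,c,d}\{a,c} + (c.(X + X) + d.a.0)) + (rec X. (b.0)\{b,c,d}\{a,c} + (c.(X + X) + d.a.0))) + d.a.0) → -c-> u1, -d-> u2
  u1 = (rec X. (b.0)\{b,c,d}\{a,c} + (c.(X + X) + d.a.0)) + (rec X. (b.0)\{b,c,d}\{a,c} + (c.(X + X) + d.a.0)) → -c-> u1, -d-> u2
  u2 = a.0 → -a-> u3
  u3 = 0 → (no moves)
LTS(Q): 4 reachable states
  v0 = rec X. (b.0)\{b,c,d}\{a,c} + (c.(X + X) + d.a.0) → -c-> v1, -d-> v2
  v1 = (rec X. (b.0)\{b,c,d}\{a,c} + (c.(X + X) + d.a.0)) + (rec X. (b.0)\{b,c,d}\{a,c} + (c.(X + X) + d.a.0)) → -c-> v1, -d-> v2
  v2 = a.0 → -a-> v3
  v3 = 0 → (no moves)
Partition-refinement fixed point:
  B0 = {u0, u1, v0, v1}
  B1 = {u2, v2}
  B2 = {u3, v3}
u0 ∈ B0, v0 ∈ B0 → same block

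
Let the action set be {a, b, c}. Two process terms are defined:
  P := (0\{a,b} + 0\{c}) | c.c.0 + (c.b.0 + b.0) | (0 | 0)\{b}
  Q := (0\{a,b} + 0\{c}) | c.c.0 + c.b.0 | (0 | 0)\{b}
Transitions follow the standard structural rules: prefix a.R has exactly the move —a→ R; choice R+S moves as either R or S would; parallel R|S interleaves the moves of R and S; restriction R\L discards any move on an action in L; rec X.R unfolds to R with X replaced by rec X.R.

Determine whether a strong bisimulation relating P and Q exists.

NO

Reachable graph of P (5 states):
  u0 = (0\{a,b} + 0\{c}) | c.c.0 + (c.b.0 + b.0) | (0 | 0)\{b} has moves =b=> u1, =c=> u2, =c=> u3
  u1 = 0 | (0 | 0)\{b} has moves (no moves)
  u2 = (0\{a,b} + 0\{c}) | c.0 has moves =c=> u4
  u3 = b.0 | (0 | 0)\{b} has moves =b=> u1
  u4 = (0\{a,b} + 0\{c}) | 0 has moves (no moves)
Reachable graph of Q (5 states):
  v0 = (0\{a,b} + 0\{c}) | c.c.0 + c.b.0 | (0 | 0)\{b} has moves =c=> v1, =c=> v2
  v1 = (0\{a,b} + 0\{c}) | c.0 has moves =c=> v3
  v2 = b.0 | (0 | 0)\{b} has moves =b=> v4
  v3 = (0\{a,b} + 0\{c}) | 0 has moves (no moves)
  v4 = 0 | (0 | 0)\{b} has moves (no moves)
Coarsest stable partition (strong bisimilarity classes):
  B0 = {u0}
  B1 = {u3, v2}
  B2 = {u1, u4, v3, v4}
  B3 = {u2, v1}
  B4 = {v0}
u0 ∈ B0, v0 ∈ B4 → different blocks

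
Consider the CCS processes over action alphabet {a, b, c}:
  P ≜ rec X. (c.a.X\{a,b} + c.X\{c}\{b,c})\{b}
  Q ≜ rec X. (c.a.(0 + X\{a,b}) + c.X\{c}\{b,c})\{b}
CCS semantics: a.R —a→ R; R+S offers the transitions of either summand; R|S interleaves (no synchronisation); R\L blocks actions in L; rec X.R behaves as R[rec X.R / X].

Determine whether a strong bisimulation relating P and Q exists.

bisimilar

LTS(P): 6 reachable states
  s0 = rec X. (c.a.X\{a,b} + c.X\{c}\{b,c})\{b} → =c=> s1, =c=> s2
  s1 = (a.(rec X. (c.a.X\{a,b} + c.X\{c}\{b,c})\{b})\{a,b})\{b} → =a=> s3
  s2 = (rec X. (c.a.X\{a,b} + c.X\{c}\{b,c})\{b})\{c}\{b,c}\{b} → stopped
  s3 = (rec X. (c.a.X\{a,b} + c.X\{c}\{b,c})\{b})\{a,b}\{b} → =c=> s4, =c=> s5
  s4 = (a.(rec X. (c.a.X\{a,b} + c.X\{c}\{b,c})\{b})\{a,b})\{b}\{a,b}\{b} → stopped
  s5 = (rec X. (c.a.X\{a,b} + c.X\{c}\{b,c})\{b})\{c}\{b,c}\{b}\{a,b}\{b} → stopped
LTS(Q): 6 reachable states
  t0 = rec X. (c.a.(0 + X\{a,b}) + c.X\{c}\{b,c})\{b} → =c=> t1, =c=> t2
  t1 = (a.(0 + (rec X. (c.a.(0 + X\{a,b}) + c.X\{c}\{b,c})\{b})\{a,b}))\{b} → =a=> t3
  t2 = (rec X. (c.a.(0 + X\{a,b}) + c.X\{c}\{b,c})\{b})\{c}\{b,c}\{b} → stopped
  t3 = (0 + (rec X. (c.a.(0 + X\{a,b}) + c.X\{c}\{b,c})\{b})\{a,b})\{b} → =c=> t4, =c=> t5
  t4 = (a.(0 + (rec X. (c.a.(0 + X\{a,b}) + c.X\{c}\{b,c})\{b})\{a,b}))\{b}\{a,b}\{b} → stopped
  t5 = (rec X. (c.a.(0 + X\{a,b}) + c.X\{c}\{b,c})\{b})\{c}\{b,c}\{b}\{a,b}\{b} → stopped
Coarsest stable partition (strong bisimilarity classes):
  B0 = {s0, t0}
  B1 = {s1, t1}
  B2 = {s3, t3}
  B3 = {s2, s4, s5, t2, t4, t5}
s0 ∈ B0, t0 ∈ B0 → same block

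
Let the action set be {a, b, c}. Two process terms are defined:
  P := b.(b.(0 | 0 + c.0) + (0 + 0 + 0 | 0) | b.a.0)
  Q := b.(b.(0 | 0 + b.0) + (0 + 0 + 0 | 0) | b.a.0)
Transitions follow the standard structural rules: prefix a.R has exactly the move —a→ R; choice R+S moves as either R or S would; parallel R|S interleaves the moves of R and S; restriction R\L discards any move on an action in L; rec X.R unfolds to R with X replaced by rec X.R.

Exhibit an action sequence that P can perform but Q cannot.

P's transition system — 6 states:
  p0 = b.(b.(0 | 0 + c.0) + (0 + 0 + 0 | 0) | b.a.0) → =b=> p1
  p1 = b.(0 | 0 + c.0) + (0 + 0 + 0 | 0) | b.a.0 → =b=> p2, =b=> p3
  p2 = (0 + 0 + 0 | 0) | a.0 → =a=> p4
  p3 = 0 | 0 + c.0 → =c=> p5
  p4 = (0 + 0 + 0 | 0) | 0 → ∅
  p5 = 0 → ∅
Q's transition system — 6 states:
  q0 = b.(b.(0 | 0 + b.0) + (0 + 0 + 0 | 0) | b.a.0) → =b=> q1
  q1 = b.(0 | 0 + b.0) + (0 + 0 + 0 | 0) | b.a.0 → =b=> q2, =b=> q3
  q2 = (0 + 0 + 0 | 0) | a.0 → =a=> q4
  q3 = 0 | 0 + b.0 → =b=> q5
  q4 = (0 + 0 + 0 | 0) | 0 → ∅
  q5 = 0 → ∅
Executing bbc from P (initial set {p0}):
  [1] b ⇒ {p1}
  [2] b ⇒ {p2, p3}
  [3] c ⇒ {p5}
  P completes σ.
Executing bbc from Q (initial set {q0}):
  [1] b ⇒ {q1}
  [2] b ⇒ {q2, q3}
  [3] c ⇒ ∅  — Q cannot continue

bbc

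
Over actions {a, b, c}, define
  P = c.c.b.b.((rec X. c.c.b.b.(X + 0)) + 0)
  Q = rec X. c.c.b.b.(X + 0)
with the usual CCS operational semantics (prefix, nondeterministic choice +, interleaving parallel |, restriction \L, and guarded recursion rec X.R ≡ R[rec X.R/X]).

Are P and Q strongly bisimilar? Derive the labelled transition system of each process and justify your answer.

bisimilar

Reachable graph of P (5 states):
  p0 = c.c.b.b.((rec X. c.c.b.b.(X + 0)) + 0) has moves —c→ p1
  p1 = c.b.b.((rec X. c.c.b.b.(X + 0)) + 0) has moves —c→ p2
  p2 = b.b.((rec X. c.c.b.b.(X + 0)) + 0) has moves —b→ p3
  p3 = b.((rec X. c.c.b.b.(X + 0)) + 0) has moves —b→ p4
  p4 = (rec X. c.c.b.b.(X + 0)) + 0 has moves —c→ p1
Reachable graph of Q (5 states):
  q0 = rec X. c.c.b.b.(X + 0) has moves —c→ q1
  q1 = c.b.b.((rec X. c.c.b.b.(X + 0)) + 0) has moves —c→ q2
  q2 = b.b.((rec X. c.c.b.b.(X + 0)) + 0) has moves —b→ q3
  q3 = b.((rec X. c.c.b.b.(X + 0)) + 0) has moves —b→ q4
  q4 = (rec X. c.c.b.b.(X + 0)) + 0 has moves —c→ q1
Partition-refinement fixed point:
  B0 = {p0, p4, q0, q4}
  B1 = {p1, q1}
  B2 = {p2, q2}
  B3 = {p3, q3}
p0 ∈ B0, q0 ∈ B0 → same block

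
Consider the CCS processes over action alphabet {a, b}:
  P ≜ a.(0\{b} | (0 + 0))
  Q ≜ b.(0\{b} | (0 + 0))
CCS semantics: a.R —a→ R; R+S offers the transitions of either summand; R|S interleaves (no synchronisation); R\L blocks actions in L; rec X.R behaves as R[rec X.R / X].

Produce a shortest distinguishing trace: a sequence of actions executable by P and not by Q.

a

Reachable graph of P (2 states):
  s0 = a.(0\{b} | (0 + 0)) | -a-> s1
  s1 = 0\{b} | (0 + 0) | ∅
Reachable graph of Q (2 states):
  t0 = b.(0\{b} | (0 + 0)) | -b-> t1
  t1 = 0\{b} | (0 + 0) | ∅
Trace ⟨a⟩ through P, begin at {s0}:
  [1] a ⇒ {s1}
  P completes σ.
Trace ⟨a⟩ through Q, begin at {t0}:
  [1] a ⇒ no successor for Q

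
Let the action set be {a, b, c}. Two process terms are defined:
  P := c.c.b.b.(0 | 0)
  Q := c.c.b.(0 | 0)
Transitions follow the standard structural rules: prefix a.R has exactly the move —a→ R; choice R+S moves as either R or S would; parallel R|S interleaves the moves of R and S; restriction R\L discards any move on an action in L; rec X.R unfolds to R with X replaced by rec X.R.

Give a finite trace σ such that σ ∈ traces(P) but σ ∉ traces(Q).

ccbb

P's transition system — 5 states:
  m0 = c.c.b.b.(0 | 0) → =c=> m1
  m1 = c.b.b.(0 | 0) → =c=> m2
  m2 = b.b.(0 | 0) → =b=> m3
  m3 = b.(0 | 0) → =b=> m4
  m4 = 0 | 0 → (no moves)
Q's transition system — 4 states:
  n0 = c.c.b.(0 | 0) → =c=> n1
  n1 = c.b.(0 | 0) → =c=> n2
  n2 = b.(0 | 0) → =b=> n3
  n3 = 0 | 0 → (no moves)
Trace ⟨ccbb⟩ through P, begin at {m0}:
  after c @ step 1: {m1}
  after c @ step 2: {m2}
  after b @ step 3: {m3}
  after b @ step 4: {m4}
  ✓ P
Trace ⟨ccbb⟩ through Q, begin at {n0}:
  after c @ step 1: {n1}
  after c @ step 2: {n2}
  after b @ step 3: {n3}
  after b @ step 4: ∅  — Q cannot continue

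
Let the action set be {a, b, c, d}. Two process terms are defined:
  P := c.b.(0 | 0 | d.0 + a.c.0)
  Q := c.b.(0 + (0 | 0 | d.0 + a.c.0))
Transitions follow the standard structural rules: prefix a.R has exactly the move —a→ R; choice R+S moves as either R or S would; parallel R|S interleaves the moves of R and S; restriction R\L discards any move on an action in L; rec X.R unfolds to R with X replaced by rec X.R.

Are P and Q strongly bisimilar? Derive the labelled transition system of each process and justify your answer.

YES

Reachable graph of P (6 states):
  m0 = c.b.(0 | 0 | d.0 + a.c.0) has moves -c-> m1
  m1 = b.(0 | 0 | d.0 + a.c.0) has moves -b-> m2
  m2 = 0 | 0 | d.0 + a.c.0 has moves -a-> m3, -d-> m4
  m3 = c.0 has moves -c-> m5
  m4 = 0 | 0 | 0 has moves ∅
  m5 = 0 has moves ∅
Reachable graph of Q (6 states):
  n0 = c.b.(0 + (0 | 0 | d.0 + a.c.0)) has moves -c-> n1
  n1 = b.(0 + (0 | 0 | d.0 + a.c.0)) has moves -b-> n2
  n2 = 0 + (0 | 0 | d.0 + a.c.0) has moves -a-> n3, -d-> n4
  n3 = c.0 has moves -c-> n5
  n4 = 0 | 0 | 0 has moves ∅
  n5 = 0 has moves ∅
Bisimilarity quotient blocks:
  B0 = {m0, n0}
  B1 = {m1, n1}
  B2 = {m2, n2}
  B3 = {m4, m5, n4, n5}
  B4 = {m3, n3}
m0 ∈ B0, n0 ∈ B0 → same block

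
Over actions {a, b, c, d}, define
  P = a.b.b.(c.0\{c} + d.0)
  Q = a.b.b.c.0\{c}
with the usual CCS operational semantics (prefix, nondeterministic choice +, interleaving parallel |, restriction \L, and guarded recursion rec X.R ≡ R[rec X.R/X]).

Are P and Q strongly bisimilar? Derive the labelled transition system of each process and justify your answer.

P ≁ Q

LTS(P): 6 reachable states
  m0 = a.b.b.(c.0\{c} + d.0) :: -a-> m1
  m1 = b.b.(c.0\{c} + d.0) :: -b-> m2
  m2 = b.(c.0\{c} + d.0) :: -b-> m3
  m3 = c.0\{c} + d.0 :: -c-> m4, -d-> m5
  m4 = 0\{c} :: stopped
  m5 = 0 :: stopped
LTS(Q): 5 reachable states
  n0 = a.b.b.c.0\{c} :: -a-> n1
  n1 = b.b.c.0\{c} :: -b-> n2
  n2 = b.c.0\{c} :: -b-> n3
  n3 = c.0\{c} :: -c-> n4
  n4 = 0\{c} :: stopped
Bisimilarity quotient blocks:
  B0 = {m0}
  B1 = {m1}
  B2 = {m2}
  B3 = {m3}
  B4 = {m4, m5, n4}
  B5 = {n0}
  B6 = {n1}
  B7 = {n2}
  B8 = {n3}
m0 ∈ B0, n0 ∈ B5 → different blocks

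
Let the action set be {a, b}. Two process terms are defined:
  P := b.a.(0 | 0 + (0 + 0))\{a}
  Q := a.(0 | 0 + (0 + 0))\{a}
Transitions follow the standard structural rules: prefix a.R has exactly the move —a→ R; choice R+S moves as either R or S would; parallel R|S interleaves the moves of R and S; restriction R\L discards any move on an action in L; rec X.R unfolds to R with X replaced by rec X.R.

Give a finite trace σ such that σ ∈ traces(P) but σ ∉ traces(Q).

b

P's transition system — 3 states:
  m0 = b.a.(0 | 0 + (0 + 0))\{a} ⊢ =b=> m1
  m1 = a.(0 | 0 + (0 + 0))\{a} ⊢ =a=> m2
  m2 = (0 | 0 + (0 + 0))\{a} ⊢ (no moves)
Q's transition system — 2 states:
  n0 = a.(0 | 0 + (0 + 0))\{a} ⊢ =a=> n1
  n1 = (0 | 0 + (0 + 0))\{a} ⊢ (no moves)
Executing b from P (initial set {m0}):
  after b @ step 1: {m1}
  ✓ P
Executing b from Q (initial set {n0}):
  after b @ step 1: ∅  — Q cannot continue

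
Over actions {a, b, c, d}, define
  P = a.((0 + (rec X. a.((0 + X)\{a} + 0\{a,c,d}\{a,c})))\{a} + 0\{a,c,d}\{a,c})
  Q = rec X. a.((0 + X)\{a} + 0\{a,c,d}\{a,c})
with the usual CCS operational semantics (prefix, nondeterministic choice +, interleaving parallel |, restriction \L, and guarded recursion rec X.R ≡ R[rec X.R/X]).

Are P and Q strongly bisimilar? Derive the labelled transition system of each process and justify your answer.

bisimilar

Reachable graph of P (2 states):
  m0 = a.((0 + (rec X. a.((0 + X)\{a} + 0\{a,c,d}\{a,c})))\{a} + 0\{a,c,d}\{a,c}) ⊢ --a--▸ m1
  m1 = (0 + (rec X. a.((0 + X)\{a} + 0\{a,c,d}\{a,c})))\{a} + 0\{a,c,d}\{a,c} ⊢ deadlocked
Reachable graph of Q (2 states):
  n0 = rec X. a.((0 + X)\{a} + 0\{a,c,d}\{a,c}) ⊢ --a--▸ n1
  n1 = (0 + (rec X. a.((0 + X)\{a} + 0\{a,c,d}\{a,c})))\{a} + 0\{a,c,d}\{a,c} ⊢ deadlocked
Coarsest stable partition (strong bisimilarity classes):
  B0 = {m0, n0}
  B1 = {m1, n1}
m0 ∈ B0, n0 ∈ B0 → same block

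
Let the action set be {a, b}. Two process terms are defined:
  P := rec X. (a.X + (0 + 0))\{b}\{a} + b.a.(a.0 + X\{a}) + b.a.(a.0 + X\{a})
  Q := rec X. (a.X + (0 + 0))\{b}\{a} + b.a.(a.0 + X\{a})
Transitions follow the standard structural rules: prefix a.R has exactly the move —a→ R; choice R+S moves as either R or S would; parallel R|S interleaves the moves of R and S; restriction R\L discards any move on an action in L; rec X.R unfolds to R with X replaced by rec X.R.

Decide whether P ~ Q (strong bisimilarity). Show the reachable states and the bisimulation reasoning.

bisimilar

LTS(P): 5 reachable states
  p0 = rec X. (a.X + (0 + 0))\{b}\{a} + b.a.(a.0 + X\{a}) + b.a.(a.0 + X\{a}) | -b-> p1
  p1 = a.(a.0 + (rec X. (a.X + (0 + 0))\{b}\{a} + b.a.(a.0 + X\{a}) + b.a.(a.0 + X\{a}))\{a}) | -a-> p2
  p2 = a.0 + (rec X. (a.X + (0 + 0))\{b}\{a} + b.a.(a.0 + X\{a}) + b.a.(a.0 + X\{a}))\{a} | -a-> p3, -b-> p4
  p3 = 0 | ·
  p4 = (a.(a.0 + (rec X. (a.X + (0 + 0))\{b}\{a} + b.a.(a.0 + X\{a}) + b.a.(a.0 + X\{a}))\{a}))\{a} | ·
LTS(Q): 5 reachable states
  q0 = rec X. (a.X + (0 + 0))\{b}\{a} + b.a.(a.0 + X\{a}) | -b-> q1
  q1 = a.(a.0 + (rec X. (a.X + (0 + 0))\{b}\{a} + b.a.(a.0 + X\{a}))\{a}) | -a-> q2
  q2 = a.0 + (rec X. (a.X + (0 + 0))\{b}\{a} + b.a.(a.0 + X\{a}))\{a} | -a-> q3, -b-> q4
  q3 = 0 | ·
  q4 = (a.(a.0 + (rec X. (a.X + (0 + 0))\{b}\{a} + b.a.(a.0 + X\{a}))\{a}))\{a} | ·
Bisimilarity quotient blocks:
  B0 = {p0, q0}
  B1 = {p1, q1}
  B2 = {p2, q2}
  B3 = {p3, p4, q3, q4}
p0 ∈ B0, q0 ∈ B0 → same block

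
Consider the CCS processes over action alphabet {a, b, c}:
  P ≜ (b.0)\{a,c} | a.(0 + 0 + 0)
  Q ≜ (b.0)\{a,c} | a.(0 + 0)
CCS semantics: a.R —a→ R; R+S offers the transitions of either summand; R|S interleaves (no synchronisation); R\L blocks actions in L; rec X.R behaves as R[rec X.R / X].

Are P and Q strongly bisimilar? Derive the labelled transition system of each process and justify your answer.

P's transition system — 4 states:
  m0 = (b.0)\{a,c} | a.(0 + 0 + 0) → ··a··> m1, ··b··> m2
  m1 = (b.0)\{a,c} | (0 + 0 + 0) → ··b··> m3
  m2 = 0\{a,c} | a.(0 + 0 + 0) → ··a··> m3
  m3 = 0\{a,c} | (0 + 0 + 0) → deadlocked
Q's transition system — 4 states:
  n0 = (b.0)\{a,c} | a.(0 + 0) → ··a··> n1, ··b··> n2
  n1 = (b.0)\{a,c} | (0 + 0) → ··b··> n3
  n2 = 0\{a,c} | a.(0 + 0) → ··a··> n3
  n3 = 0\{a,c} | (0 + 0) → deadlocked
Coarsest stable partition (strong bisimilarity classes):
  B0 = {m0, n0}
  B1 = {m2, n2}
  B2 = {m3, n3}
  B3 = {m1, n1}
m0 ∈ B0, n0 ∈ B0 → same block

YES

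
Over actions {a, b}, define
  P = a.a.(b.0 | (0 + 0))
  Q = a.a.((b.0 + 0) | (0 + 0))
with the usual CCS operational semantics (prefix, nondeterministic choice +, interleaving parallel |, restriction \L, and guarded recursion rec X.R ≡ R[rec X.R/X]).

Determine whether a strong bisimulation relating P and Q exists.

bisimilar

Reachable graph of P (4 states):
  m0 = a.a.(b.0 | (0 + 0)) | -a-> m1
  m1 = a.(b.0 | (0 + 0)) | -a-> m2
  m2 = b.0 | (0 + 0) | -b-> m3
  m3 = 0 | (0 + 0) | ·
Reachable graph of Q (4 states):
  n0 = a.a.((b.0 + 0) | (0 + 0)) | -a-> n1
  n1 = a.((b.0 + 0) | (0 + 0)) | -a-> n2
  n2 = (b.0 + 0) | (0 + 0) | -b-> n3
  n3 = 0 | (0 + 0) | ·
Coarsest stable partition (strong bisimilarity classes):
  B0 = {m0, n0}
  B1 = {m1, n1}
  B2 = {m2, n2}
  B3 = {m3, n3}
m0 ∈ B0, n0 ∈ B0 → same block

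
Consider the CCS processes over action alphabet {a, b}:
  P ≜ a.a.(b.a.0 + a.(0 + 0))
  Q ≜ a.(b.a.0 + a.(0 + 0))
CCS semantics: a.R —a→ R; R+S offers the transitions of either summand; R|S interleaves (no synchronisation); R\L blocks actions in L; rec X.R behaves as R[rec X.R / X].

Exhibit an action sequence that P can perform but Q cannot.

LTS(P): 6 reachable states
  s0 = a.a.(b.a.0 + a.(0 + 0)) → —a→ s1
  s1 = a.(b.a.0 + a.(0 + 0)) → —a→ s2
  s2 = b.a.0 + a.(0 + 0) → —a→ s3, —b→ s4
  s3 = 0 + 0 → stopped
  s4 = a.0 → —a→ s5
  s5 = 0 → stopped
LTS(Q): 5 reachable states
  t0 = a.(b.a.0 + a.(0 + 0)) → —a→ t1
  t1 = b.a.0 + a.(0 + 0) → —a→ t2, —b→ t3
  t2 = 0 + 0 → stopped
  t3 = a.0 → —a→ t4
  t4 = 0 → stopped
Run σ = ⟨aaa⟩ on P: start {s0}
  step 1 (a): {s1}
  step 2 (a): {s2}
  step 3 (a): {s3}
  P completes σ.
Run σ = ⟨aaa⟩ on Q: start {t0}
  step 1 (a): {t1}
  step 2 (a): {t2}
  step 3 (a): ∅  — Q cannot continue

aaa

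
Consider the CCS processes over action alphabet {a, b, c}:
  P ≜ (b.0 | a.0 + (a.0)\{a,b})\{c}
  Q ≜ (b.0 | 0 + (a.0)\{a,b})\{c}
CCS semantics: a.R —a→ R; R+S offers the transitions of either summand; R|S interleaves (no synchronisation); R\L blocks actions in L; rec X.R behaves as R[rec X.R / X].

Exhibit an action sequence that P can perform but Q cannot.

P's transition system — 4 states:
  u0 = (b.0 | a.0 + (a.0)\{a,b})\{c} | =a=> u1, =b=> u2
  u1 = (b.0 | 0)\{c} | =b=> u3
  u2 = (0 | a.0)\{c} | =a=> u3
  u3 = (0 | 0)\{c} | ∅
Q's transition system — 2 states:
  v0 = (b.0 | 0 + (a.0)\{a,b})\{c} | =b=> v1
  v1 = (0 | 0)\{c} | ∅
Trace ⟨a⟩ through P, begin at {u0}:
  [1] a ⇒ {u1}
  ✓ P
Trace ⟨a⟩ through Q, begin at {v0}:
  [1] a ⇒ ∅ (Q stuck)

a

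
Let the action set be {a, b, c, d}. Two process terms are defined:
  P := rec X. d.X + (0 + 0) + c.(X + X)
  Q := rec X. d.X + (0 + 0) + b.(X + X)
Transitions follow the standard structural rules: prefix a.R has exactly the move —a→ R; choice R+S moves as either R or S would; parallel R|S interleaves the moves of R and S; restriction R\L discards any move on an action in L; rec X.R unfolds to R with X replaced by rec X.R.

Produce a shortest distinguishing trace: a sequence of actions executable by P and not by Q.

c

P's transition system — 2 states:
  p0 = rec X. d.X + (0 + 0) + c.(X + X) → =c=> p1, =d=> p0
  p1 = (rec X. d.X + (0 + 0) + c.(X + X)) + (rec X. d.X + (0 + 0) + c.(X + X)) → =c=> p1, =d=> p0
Q's transition system — 2 states:
  q0 = rec X. d.X + (0 + 0) + b.(X + X) → =b=> q1, =d=> q0
  q1 = (rec X. d.X + (0 + 0) + b.(X + X)) + (rec X. d.X + (0 + 0) + b.(X + X)) → =b=> q1, =d=> q0
Run σ = ⟨c⟩ on P: start {p0}
  [1] c ⇒ {p1}
  P completes σ.
Run σ = ⟨c⟩ on Q: start {q0}
  [1] c ⇒ ∅  — Q cannot continue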